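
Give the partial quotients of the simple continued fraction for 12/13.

Run the Euclidean algorithm on 12 and 13; the successive quotients are the partial quotients a_0, a_1, ... (each step inverts the fractional part left over by the previous one):
  12 = 0*13 + 12, so a_0 = 0.
  13 = 1*12 + 1, so a_1 = 1.
  12 = 12*1 + 0, so a_2 = 12.
The remainder reaches 0 after 3 divisions, so the expansion has 3 partial quotients, read off in order.

[0; 1, 12]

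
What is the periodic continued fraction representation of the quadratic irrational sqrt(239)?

[15; (2, 5, 1, 2, 4, 15, 4, 2, 1, 5, 2, 30)]

Write x_i = (sqrt(239) + m_i)/d_i with (m_0, d_0) = (0, 1). a_0 = floor(sqrt(239)) = 15, since 15^2 = 225 <= 239 < 256 = 16^2.
Iterate m_{i+1} = d_i*a_i - m_i, d_{i+1} = (239 - m_{i+1}^2)/d_i, a_{i+1} = floor((a_0 + m_{i+1})/d_{i+1}):
  m_1 = 1*15 - 0 = 15, d_1 = (239 - 15^2)/1 = 14/1 = 14, a_1 = floor((15 + 15)/14) = 2.
  m_2 = 14*2 - 15 = 13, d_2 = (239 - 13^2)/14 = 70/14 = 5, a_2 = floor((15 + 13)/5) = 5.
  m_3 = 5*5 - 13 = 12, d_3 = (239 - 12^2)/5 = 95/5 = 19, a_3 = floor((15 + 12)/19) = 1.
  m_4 = 19*1 - 12 = 7, d_4 = (239 - 7^2)/19 = 190/19 = 10, a_4 = floor((15 + 7)/10) = 2.
  m_5 = 10*2 - 7 = 13, d_5 = (239 - 13^2)/10 = 70/10 = 7, a_5 = floor((15 + 13)/7) = 4.
  m_6 = 7*4 - 13 = 15, d_6 = (239 - 15^2)/7 = 14/7 = 2, a_6 = floor((15 + 15)/2) = 15.
  m_7 = 2*15 - 15 = 15, d_7 = (239 - 15^2)/2 = 14/2 = 7, a_7 = floor((15 + 15)/7) = 4.
  m_8 = 7*4 - 15 = 13, d_8 = (239 - 13^2)/7 = 70/7 = 10, a_8 = floor((15 + 13)/10) = 2.
  m_9 = 10*2 - 13 = 7, d_9 = (239 - 7^2)/10 = 190/10 = 19, a_9 = floor((15 + 7)/19) = 1.
  m_10 = 19*1 - 7 = 12, d_10 = (239 - 12^2)/19 = 95/19 = 5, a_10 = floor((15 + 12)/5) = 5.
  m_11 = 5*5 - 12 = 13, d_11 = (239 - 13^2)/5 = 70/5 = 14, a_11 = floor((15 + 13)/14) = 2.
  m_12 = 14*2 - 13 = 15, d_12 = (239 - 15^2)/14 = 14/14 = 1, a_12 = floor((15 + 15)/1) = 30.
  m_13 = 1*30 - 15 = 15, d_13 = (239 - 15^2)/1 = 14/1 = 14: (m_13, d_13) = (m_1, d_1) = (15, 14), so from here the quotients repeat a_1, ..., a_12; the period length is 12.
Hence the expansion of sqrt(239) is a_0 = 15 followed by the repeating block 2, 5, 1, 2, 4, 15, 4, 2, 1, 5, 2, 30 (period 12).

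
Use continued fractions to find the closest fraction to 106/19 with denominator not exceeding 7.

39/7

Expand x = 106/19 as a continued fraction with the Euclidean algorithm:
  106 = 5*19 + 11, so a_0 = 5.
  19 = 1*11 + 8, so a_1 = 1.
  11 = 1*8 + 3, so a_2 = 1.
  8 = 2*3 + 2, so a_3 = 2.
  3 = 1*2 + 1, so a_4 = 1.
  2 = 2*1 + 0, so a_5 = 2.
so x = [5; 1, 1, 2, 1, 2].
Convergents (p_i = a_i*p_{i-1} + p_{i-2}, q_i = a_i*q_{i-1} + q_{i-2} with p_{-2}=0, p_{-1}=1, q_{-2}=1, q_{-1}=0), until the denominator exceeds 7:
  i=0: a_0=5, p_0 = 5*1 + 0 = 5, q_0 = 5*0 + 1 = 1.
  i=1: a_1=1, p_1 = 1*5 + 1 = 6, q_1 = 1*1 + 0 = 1.
  i=2: a_2=1, p_2 = 1*6 + 5 = 11, q_2 = 1*1 + 1 = 2.
  i=3: a_3=2, p_3 = 2*11 + 6 = 28, q_3 = 2*2 + 1 = 5.
  i=4: a_4=1, p_4 = 1*28 + 11 = 39, q_4 = 1*5 + 2 = 7.
  i=5: a_5=2, p_5 = 2*39 + 28 = 106, q_5 = 2*7 + 5 = 19.
q_5 = 19 > 7, so the last convergent with denominator <= 7 is p_4/q_4 = 39/7.
The closest fraction with denominator <= 7 is either p_4/q_4 or the intermediate fraction (k*p_4 + p_3)/(k*q_4 + q_3) with the largest k >= 1 whose denominator stays <= 7; these approach x as k grows, and every other convergent or intermediate fraction in range is farther away.
Largest k: floor((7 - q_3)/q_4) = floor((7 - 5)/7) = 0.
Since k = 0, no intermediate fraction beyond p_4/q_4 has denominator <= 7, so the convergent 39/7 is the closest (its error is |106*7 - 39*19|/(19*7) = 1/133).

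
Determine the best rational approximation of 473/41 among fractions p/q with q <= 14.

Expand x = 473/41 as a continued fraction with the Euclidean algorithm:
  473 = 11*41 + 22, so a_0 = 11.
  41 = 1*22 + 19, so a_1 = 1.
  22 = 1*19 + 3, so a_2 = 1.
  19 = 6*3 + 1, so a_3 = 6.
  3 = 3*1 + 0, so a_4 = 3.
so x = [11; 1, 1, 6, 3].
Convergents (p_i = a_i*p_{i-1} + p_{i-2}, q_i = a_i*q_{i-1} + q_{i-2} with p_{-2}=0, p_{-1}=1, q_{-2}=1, q_{-1}=0), until the denominator exceeds 14:
  i=0: a_0=11, p_0 = 11*1 + 0 = 11, q_0 = 11*0 + 1 = 1.
  i=1: a_1=1, p_1 = 1*11 + 1 = 12, q_1 = 1*1 + 0 = 1.
  i=2: a_2=1, p_2 = 1*12 + 11 = 23, q_2 = 1*1 + 1 = 2.
  i=3: a_3=6, p_3 = 6*23 + 12 = 150, q_3 = 6*2 + 1 = 13.
  i=4: a_4=3, p_4 = 3*150 + 23 = 473, q_4 = 3*13 + 2 = 41.
q_4 = 41 > 14, so the last convergent with denominator <= 14 is p_3/q_3 = 150/13.
The closest fraction with denominator <= 14 is either p_3/q_3 or the intermediate fraction (k*p_3 + p_2)/(k*q_3 + q_2) with the largest k >= 1 whose denominator stays <= 14; these approach x as k grows, and every other convergent or intermediate fraction in range is farther away.
Largest k: floor((14 - q_2)/q_3) = floor((14 - 2)/13) = 0.
Since k = 0, no intermediate fraction beyond p_3/q_3 has denominator <= 14, so the convergent 150/13 is the closest (its error is |473*13 - 150*41|/(41*13) = 1/533).

150/13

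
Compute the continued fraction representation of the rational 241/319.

Run the Euclidean algorithm on 241 and 319; the successive quotients are the partial quotients a_0, a_1, ... (each step inverts the fractional part left over by the previous one):
  241 = 0*319 + 241, so a_0 = 0.
  319 = 1*241 + 78, so a_1 = 1.
  241 = 3*78 + 7, so a_2 = 3.
  78 = 11*7 + 1, so a_3 = 11.
  7 = 7*1 + 0, so a_4 = 7.
The remainder reaches 0 after 5 divisions, so the expansion has 5 partial quotients, read off in order.

[0; 1, 3, 11, 7]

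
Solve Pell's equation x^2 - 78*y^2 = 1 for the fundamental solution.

First expand sqrt(78) as a continued fraction. With x_i = (sqrt(78) + m_i)/d_i and (m_0, d_0) = (0, 1): a_0 = floor(sqrt(78)) = 8, since 8^2 = 64 <= 78 < 81 = 9^2.
Iterate m_{i+1} = d_i*a_i - m_i, d_{i+1} = (78 - m_{i+1}^2)/d_i, a_{i+1} = floor((a_0 + m_{i+1})/d_{i+1}):
  m_1 = 1*8 - 0 = 8, d_1 = (78 - 8^2)/1 = 14/1 = 14, a_1 = floor((8 + 8)/14) = 1.
  m_2 = 14*1 - 8 = 6, d_2 = (78 - 6^2)/14 = 42/14 = 3, a_2 = floor((8 + 6)/3) = 4.
  m_3 = 3*4 - 6 = 6, d_3 = (78 - 6^2)/3 = 42/3 = 14, a_3 = floor((8 + 6)/14) = 1.
  m_4 = 14*1 - 6 = 8, d_4 = (78 - 8^2)/14 = 14/14 = 1, a_4 = floor((8 + 8)/1) = 16.
  m_5 = 1*16 - 8 = 8, d_5 = (78 - 8^2)/1 = 14/1 = 14: (m_5, d_5) = (m_1, d_1) = (8, 14), so from here the quotients repeat a_1, ..., a_4; the period length is 4.
So sqrt(78) = [8; (1, 4, 1, 16)] with period length k = 4.
k is even, so the fundamental solution of x^2 - 78y^2 = 1 is (p_{k-1}, q_{k-1}) = (p_3, q_3); compute convergents through index 3.
Convergents (p_i = a_i*p_{i-1} + p_{i-2}, q_i = a_i*q_{i-1} + q_{i-2} with p_{-2}=0, p_{-1}=1, q_{-2}=1, q_{-1}=0):
  i=0: a_0=8, p_0 = 8*1 + 0 = 8, q_0 = 8*0 + 1 = 1.
  i=1: a_1=1, p_1 = 1*8 + 1 = 9, q_1 = 1*1 + 0 = 1.
  i=2: a_2=4, p_2 = 4*9 + 8 = 44, q_2 = 4*1 + 1 = 5.
  i=3: a_3=1, p_3 = 1*44 + 9 = 53, q_3 = 1*5 + 1 = 6.
Check: 53^2 - 78*6^2 = 2809 - 2808 = 1, so (x, y) = (53, 6) solves the equation, and by the theorem it is the least positive solution.

(x, y) = (53, 6)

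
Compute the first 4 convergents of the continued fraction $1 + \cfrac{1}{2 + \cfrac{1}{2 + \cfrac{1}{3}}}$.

1/1, 3/2, 7/5, 24/17

Using the convergent recurrence p_i = a_i*p_{i-1} + p_{i-2}, q_i = a_i*q_{i-1} + q_{i-2} with p_{-2}=0, p_{-1}=1, q_{-2}=1, q_{-1}=0:
  i=0: a_0=1, p_0 = 1*1 + 0 = 1, q_0 = 1*0 + 1 = 1.
  i=1: a_1=2, p_1 = 2*1 + 1 = 3, q_1 = 2*1 + 0 = 2.
  i=2: a_2=2, p_2 = 2*3 + 1 = 7, q_2 = 2*2 + 1 = 5.
  i=3: a_3=3, p_3 = 3*7 + 3 = 24, q_3 = 3*5 + 2 = 17.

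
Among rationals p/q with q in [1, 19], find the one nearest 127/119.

Expand x = 127/119 as a continued fraction with the Euclidean algorithm:
  127 = 1*119 + 8, so a_0 = 1.
  119 = 14*8 + 7, so a_1 = 14.
  8 = 1*7 + 1, so a_2 = 1.
  7 = 7*1 + 0, so a_3 = 7.
so x = [1; 14, 1, 7].
Convergents (p_i = a_i*p_{i-1} + p_{i-2}, q_i = a_i*q_{i-1} + q_{i-2} with p_{-2}=0, p_{-1}=1, q_{-2}=1, q_{-1}=0), until the denominator exceeds 19:
  i=0: a_0=1, p_0 = 1*1 + 0 = 1, q_0 = 1*0 + 1 = 1.
  i=1: a_1=14, p_1 = 14*1 + 1 = 15, q_1 = 14*1 + 0 = 14.
  i=2: a_2=1, p_2 = 1*15 + 1 = 16, q_2 = 1*14 + 1 = 15.
  i=3: a_3=7, p_3 = 7*16 + 15 = 127, q_3 = 7*15 + 14 = 119.
q_3 = 119 > 19, so the last convergent with denominator <= 19 is p_2/q_2 = 16/15.
The closest fraction with denominator <= 19 is either p_2/q_2 or the intermediate fraction (k*p_2 + p_1)/(k*q_2 + q_1) with the largest k >= 1 whose denominator stays <= 19; these approach x as k grows, and every other convergent or intermediate fraction in range is farther away.
Largest k: floor((19 - q_1)/q_2) = floor((19 - 14)/15) = 0.
Since k = 0, no intermediate fraction beyond p_2/q_2 has denominator <= 19, so the convergent 16/15 is the closest (its error is |127*15 - 16*119|/(119*15) = 1/1785).

16/15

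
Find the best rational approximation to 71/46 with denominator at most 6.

3/2

Expand x = 71/46 as a continued fraction with the Euclidean algorithm:
  71 = 1*46 + 25, so a_0 = 1.
  46 = 1*25 + 21, so a_1 = 1.
  25 = 1*21 + 4, so a_2 = 1.
  21 = 5*4 + 1, so a_3 = 5.
  4 = 4*1 + 0, so a_4 = 4.
so x = [1; 1, 1, 5, 4].
Convergents (p_i = a_i*p_{i-1} + p_{i-2}, q_i = a_i*q_{i-1} + q_{i-2} with p_{-2}=0, p_{-1}=1, q_{-2}=1, q_{-1}=0), until the denominator exceeds 6:
  i=0: a_0=1, p_0 = 1*1 + 0 = 1, q_0 = 1*0 + 1 = 1.
  i=1: a_1=1, p_1 = 1*1 + 1 = 2, q_1 = 1*1 + 0 = 1.
  i=2: a_2=1, p_2 = 1*2 + 1 = 3, q_2 = 1*1 + 1 = 2.
  i=3: a_3=5, p_3 = 5*3 + 2 = 17, q_3 = 5*2 + 1 = 11.
q_3 = 11 > 6, so the last convergent with denominator <= 6 is p_2/q_2 = 3/2.
The closest fraction with denominator <= 6 is either p_2/q_2 or the intermediate fraction (k*p_2 + p_1)/(k*q_2 + q_1) with the largest k >= 1 whose denominator stays <= 6; these approach x as k grows, and every other convergent or intermediate fraction in range is farther away.
Largest k: floor((6 - q_1)/q_2) = floor((6 - 1)/2) = 2.
That gives (2*3 + 2)/(2*2 + 1) = 8/5.
Compare the errors: |x - 3/2| = |71*2 - 3*46|/(46*2) = 4/92, and |x - 8/5| = |71*5 - 8*46|/(46*5) = 13/230.
Cross-multiplying, 4*230 = 920 < 1196 = 13*92, so 4/92 is smaller: the convergent 3/2 is closer to x than 8/5.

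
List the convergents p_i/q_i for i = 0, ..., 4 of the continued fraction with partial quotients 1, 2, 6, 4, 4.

1/1, 3/2, 19/13, 79/54, 335/229

Using the convergent recurrence p_i = a_i*p_{i-1} + p_{i-2}, q_i = a_i*q_{i-1} + q_{i-2} with p_{-2}=0, p_{-1}=1, q_{-2}=1, q_{-1}=0:
  i=0: a_0=1, p_0 = 1*1 + 0 = 1, q_0 = 1*0 + 1 = 1.
  i=1: a_1=2, p_1 = 2*1 + 1 = 3, q_1 = 2*1 + 0 = 2.
  i=2: a_2=6, p_2 = 6*3 + 1 = 19, q_2 = 6*2 + 1 = 13.
  i=3: a_3=4, p_3 = 4*19 + 3 = 79, q_3 = 4*13 + 2 = 54.
  i=4: a_4=4, p_4 = 4*79 + 19 = 335, q_4 = 4*54 + 13 = 229.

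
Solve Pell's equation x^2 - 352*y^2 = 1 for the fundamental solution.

First expand sqrt(352) as a continued fraction. With x_i = (sqrt(352) + m_i)/d_i and (m_0, d_0) = (0, 1): a_0 = floor(sqrt(352)) = 18, since 18^2 = 324 <= 352 < 361 = 19^2.
Iterate m_{i+1} = d_i*a_i - m_i, d_{i+1} = (352 - m_{i+1}^2)/d_i, a_{i+1} = floor((a_0 + m_{i+1})/d_{i+1}):
  m_1 = 1*18 - 0 = 18, d_1 = (352 - 18^2)/1 = 28/1 = 28, a_1 = floor((18 + 18)/28) = 1.
  m_2 = 28*1 - 18 = 10, d_2 = (352 - 10^2)/28 = 252/28 = 9, a_2 = floor((18 + 10)/9) = 3.
  m_3 = 9*3 - 10 = 17, d_3 = (352 - 17^2)/9 = 63/9 = 7, a_3 = floor((18 + 17)/7) = 5.
  m_4 = 7*5 - 17 = 18, d_4 = (352 - 18^2)/7 = 28/7 = 4, a_4 = floor((18 + 18)/4) = 9.
  m_5 = 4*9 - 18 = 18, d_5 = (352 - 18^2)/4 = 28/4 = 7, a_5 = floor((18 + 18)/7) = 5.
  m_6 = 7*5 - 18 = 17, d_6 = (352 - 17^2)/7 = 63/7 = 9, a_6 = floor((18 + 17)/9) = 3.
  m_7 = 9*3 - 17 = 10, d_7 = (352 - 10^2)/9 = 252/9 = 28, a_7 = floor((18 + 10)/28) = 1.
  m_8 = 28*1 - 10 = 18, d_8 = (352 - 18^2)/28 = 28/28 = 1, a_8 = floor((18 + 18)/1) = 36.
  m_9 = 1*36 - 18 = 18, d_9 = (352 - 18^2)/1 = 28/1 = 28: (m_9, d_9) = (m_1, d_1) = (18, 28), so from here the quotients repeat a_1, ..., a_8; the period length is 8.
So sqrt(352) = [18; (1, 3, 5, 9, 5, 3, 1, 36)] with period length k = 8.
k is even, so the fundamental solution of x^2 - 352y^2 = 1 is (p_{k-1}, q_{k-1}) = (p_7, q_7); compute convergents through index 7.
Convergents (p_i = a_i*p_{i-1} + p_{i-2}, q_i = a_i*q_{i-1} + q_{i-2} with p_{-2}=0, p_{-1}=1, q_{-2}=1, q_{-1}=0):
  i=0: a_0=18, p_0 = 18*1 + 0 = 18, q_0 = 18*0 + 1 = 1.
  i=1: a_1=1, p_1 = 1*18 + 1 = 19, q_1 = 1*1 + 0 = 1.
  i=2: a_2=3, p_2 = 3*19 + 18 = 75, q_2 = 3*1 + 1 = 4.
  i=3: a_3=5, p_3 = 5*75 + 19 = 394, q_3 = 5*4 + 1 = 21.
  i=4: a_4=9, p_4 = 9*394 + 75 = 3621, q_4 = 9*21 + 4 = 193.
  i=5: a_5=5, p_5 = 5*3621 + 394 = 18499, q_5 = 5*193 + 21 = 986.
  i=6: a_6=3, p_6 = 3*18499 + 3621 = 59118, q_6 = 3*986 + 193 = 3151.
  i=7: a_7=1, p_7 = 1*59118 + 18499 = 77617, q_7 = 1*3151 + 986 = 4137.
Check: 77617^2 - 352*4137^2 = 6024398689 - 6024398688 = 1, so (x, y) = (77617, 4137) solves the equation, and by the theorem it is the least positive solution.

(x, y) = (77617, 4137)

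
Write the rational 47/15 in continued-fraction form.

Run the Euclidean algorithm on 47 and 15; the successive quotients are the partial quotients a_0, a_1, ... (each step inverts the fractional part left over by the previous one):
  47 = 3*15 + 2, so a_0 = 3.
  15 = 7*2 + 1, so a_1 = 7.
  2 = 2*1 + 0, so a_2 = 2.
The remainder reaches 0 after 3 divisions, so the expansion has 3 partial quotients, read off in order.

[3; 7, 2]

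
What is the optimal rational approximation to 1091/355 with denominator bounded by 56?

Expand x = 1091/355 as a continued fraction with the Euclidean algorithm:
  1091 = 3*355 + 26, so a_0 = 3.
  355 = 13*26 + 17, so a_1 = 13.
  26 = 1*17 + 9, so a_2 = 1.
  17 = 1*9 + 8, so a_3 = 1.
  9 = 1*8 + 1, so a_4 = 1.
  8 = 8*1 + 0, so a_5 = 8.
so x = [3; 13, 1, 1, 1, 8].
Convergents (p_i = a_i*p_{i-1} + p_{i-2}, q_i = a_i*q_{i-1} + q_{i-2} with p_{-2}=0, p_{-1}=1, q_{-2}=1, q_{-1}=0), until the denominator exceeds 56:
  i=0: a_0=3, p_0 = 3*1 + 0 = 3, q_0 = 3*0 + 1 = 1.
  i=1: a_1=13, p_1 = 13*3 + 1 = 40, q_1 = 13*1 + 0 = 13.
  i=2: a_2=1, p_2 = 1*40 + 3 = 43, q_2 = 1*13 + 1 = 14.
  i=3: a_3=1, p_3 = 1*43 + 40 = 83, q_3 = 1*14 + 13 = 27.
  i=4: a_4=1, p_4 = 1*83 + 43 = 126, q_4 = 1*27 + 14 = 41.
  i=5: a_5=8, p_5 = 8*126 + 83 = 1091, q_5 = 8*41 + 27 = 355.
q_5 = 355 > 56, so the last convergent with denominator <= 56 is p_4/q_4 = 126/41.
The closest fraction with denominator <= 56 is either p_4/q_4 or the intermediate fraction (k*p_4 + p_3)/(k*q_4 + q_3) with the largest k >= 1 whose denominator stays <= 56; these approach x as k grows, and every other convergent or intermediate fraction in range is farther away.
Largest k: floor((56 - q_3)/q_4) = floor((56 - 27)/41) = 0.
Since k = 0, no intermediate fraction beyond p_4/q_4 has denominator <= 56, so the convergent 126/41 is the closest (its error is |1091*41 - 126*355|/(355*41) = 1/14555).

126/41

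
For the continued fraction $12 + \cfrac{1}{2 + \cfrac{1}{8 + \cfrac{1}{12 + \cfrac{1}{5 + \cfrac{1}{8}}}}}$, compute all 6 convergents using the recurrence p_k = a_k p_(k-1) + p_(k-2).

12/1, 25/2, 212/17, 2569/206, 13057/1047, 107025/8582

Using the convergent recurrence p_i = a_i*p_{i-1} + p_{i-2}, q_i = a_i*q_{i-1} + q_{i-2} with p_{-2}=0, p_{-1}=1, q_{-2}=1, q_{-1}=0:
  i=0: a_0=12, p_0 = 12*1 + 0 = 12, q_0 = 12*0 + 1 = 1.
  i=1: a_1=2, p_1 = 2*12 + 1 = 25, q_1 = 2*1 + 0 = 2.
  i=2: a_2=8, p_2 = 8*25 + 12 = 212, q_2 = 8*2 + 1 = 17.
  i=3: a_3=12, p_3 = 12*212 + 25 = 2569, q_3 = 12*17 + 2 = 206.
  i=4: a_4=5, p_4 = 5*2569 + 212 = 13057, q_4 = 5*206 + 17 = 1047.
  i=5: a_5=8, p_5 = 8*13057 + 2569 = 107025, q_5 = 8*1047 + 206 = 8582.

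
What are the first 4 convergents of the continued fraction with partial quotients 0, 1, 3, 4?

0/1, 1/1, 3/4, 13/17

Using the convergent recurrence p_i = a_i*p_{i-1} + p_{i-2}, q_i = a_i*q_{i-1} + q_{i-2} with p_{-2}=0, p_{-1}=1, q_{-2}=1, q_{-1}=0:
  i=0: a_0=0, p_0 = 0*1 + 0 = 0, q_0 = 0*0 + 1 = 1.
  i=1: a_1=1, p_1 = 1*0 + 1 = 1, q_1 = 1*1 + 0 = 1.
  i=2: a_2=3, p_2 = 3*1 + 0 = 3, q_2 = 3*1 + 1 = 4.
  i=3: a_3=4, p_3 = 4*3 + 1 = 13, q_3 = 4*4 + 1 = 17.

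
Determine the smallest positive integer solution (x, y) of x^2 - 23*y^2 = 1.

(x, y) = (24, 5)

First expand sqrt(23) as a continued fraction. With x_i = (sqrt(23) + m_i)/d_i and (m_0, d_0) = (0, 1): a_0 = floor(sqrt(23)) = 4, since 4^2 = 16 <= 23 < 25 = 5^2.
Iterate m_{i+1} = d_i*a_i - m_i, d_{i+1} = (23 - m_{i+1}^2)/d_i, a_{i+1} = floor((a_0 + m_{i+1})/d_{i+1}):
  m_1 = 1*4 - 0 = 4, d_1 = (23 - 4^2)/1 = 7/1 = 7, a_1 = floor((4 + 4)/7) = 1.
  m_2 = 7*1 - 4 = 3, d_2 = (23 - 3^2)/7 = 14/7 = 2, a_2 = floor((4 + 3)/2) = 3.
  m_3 = 2*3 - 3 = 3, d_3 = (23 - 3^2)/2 = 14/2 = 7, a_3 = floor((4 + 3)/7) = 1.
  m_4 = 7*1 - 3 = 4, d_4 = (23 - 4^2)/7 = 7/7 = 1, a_4 = floor((4 + 4)/1) = 8.
  m_5 = 1*8 - 4 = 4, d_5 = (23 - 4^2)/1 = 7/1 = 7: (m_5, d_5) = (m_1, d_1) = (4, 7), so from here the quotients repeat a_1, ..., a_4; the period length is 4.
So sqrt(23) = [4; (1, 3, 1, 8)] with period length k = 4.
k is even, so the fundamental solution of x^2 - 23y^2 = 1 is (p_{k-1}, q_{k-1}) = (p_3, q_3); compute convergents through index 3.
Convergents (p_i = a_i*p_{i-1} + p_{i-2}, q_i = a_i*q_{i-1} + q_{i-2} with p_{-2}=0, p_{-1}=1, q_{-2}=1, q_{-1}=0):
  i=0: a_0=4, p_0 = 4*1 + 0 = 4, q_0 = 4*0 + 1 = 1.
  i=1: a_1=1, p_1 = 1*4 + 1 = 5, q_1 = 1*1 + 0 = 1.
  i=2: a_2=3, p_2 = 3*5 + 4 = 19, q_2 = 3*1 + 1 = 4.
  i=3: a_3=1, p_3 = 1*19 + 5 = 24, q_3 = 1*4 + 1 = 5.
Check: 24^2 - 23*5^2 = 576 - 575 = 1, so (x, y) = (24, 5) solves the equation, and by the theorem it is the least positive solution.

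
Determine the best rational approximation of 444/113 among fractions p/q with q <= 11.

Expand x = 444/113 as a continued fraction with the Euclidean algorithm:
  444 = 3*113 + 105, so a_0 = 3.
  113 = 1*105 + 8, so a_1 = 1.
  105 = 13*8 + 1, so a_2 = 13.
  8 = 8*1 + 0, so a_3 = 8.
so x = [3; 1, 13, 8].
Convergents (p_i = a_i*p_{i-1} + p_{i-2}, q_i = a_i*q_{i-1} + q_{i-2} with p_{-2}=0, p_{-1}=1, q_{-2}=1, q_{-1}=0), until the denominator exceeds 11:
  i=0: a_0=3, p_0 = 3*1 + 0 = 3, q_0 = 3*0 + 1 = 1.
  i=1: a_1=1, p_1 = 1*3 + 1 = 4, q_1 = 1*1 + 0 = 1.
  i=2: a_2=13, p_2 = 13*4 + 3 = 55, q_2 = 13*1 + 1 = 14.
q_2 = 14 > 11, so the last convergent with denominator <= 11 is p_1/q_1 = 4/1.
The closest fraction with denominator <= 11 is either p_1/q_1 or the intermediate fraction (k*p_1 + p_0)/(k*q_1 + q_0) with the largest k >= 1 whose denominator stays <= 11; these approach x as k grows, and every other convergent or intermediate fraction in range is farther away.
Largest k: floor((11 - q_0)/q_1) = floor((11 - 1)/1) = 10.
That gives (10*4 + 3)/(10*1 + 1) = 43/11.
Compare the errors: |x - 4/1| = |444*1 - 4*113|/(113*1) = 8/113, and |x - 43/11| = |444*11 - 43*113|/(113*11) = 25/1243.
Cross-multiplying, 25*113 = 2825 < 9944 = 8*1243, so 25/1243 is smaller: the intermediate fraction 43/11 is closer to x than 4/1.

43/11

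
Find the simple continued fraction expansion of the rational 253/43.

Run the Euclidean algorithm on 253 and 43; the successive quotients are the partial quotients a_0, a_1, ... (each step inverts the fractional part left over by the previous one):
  253 = 5*43 + 38, so a_0 = 5.
  43 = 1*38 + 5, so a_1 = 1.
  38 = 7*5 + 3, so a_2 = 7.
  5 = 1*3 + 2, so a_3 = 1.
  3 = 1*2 + 1, so a_4 = 1.
  2 = 2*1 + 0, so a_5 = 2.
The remainder reaches 0 after 6 divisions, so the expansion has 6 partial quotients, read off in order.

[5; 1, 7, 1, 1, 2]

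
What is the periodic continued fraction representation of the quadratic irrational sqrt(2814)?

[53; (21, 4, 1, 3, 2, 3, 1, 4, 21, 106)]

Write x_i = (sqrt(2814) + m_i)/d_i with (m_0, d_0) = (0, 1). a_0 = floor(sqrt(2814)) = 53, since 53^2 = 2809 <= 2814 < 2916 = 54^2.
Iterate m_{i+1} = d_i*a_i - m_i, d_{i+1} = (2814 - m_{i+1}^2)/d_i, a_{i+1} = floor((a_0 + m_{i+1})/d_{i+1}):
  m_1 = 1*53 - 0 = 53, d_1 = (2814 - 53^2)/1 = 5/1 = 5, a_1 = floor((53 + 53)/5) = 21.
  m_2 = 5*21 - 53 = 52, d_2 = (2814 - 52^2)/5 = 110/5 = 22, a_2 = floor((53 + 52)/22) = 4.
  m_3 = 22*4 - 52 = 36, d_3 = (2814 - 36^2)/22 = 1518/22 = 69, a_3 = floor((53 + 36)/69) = 1.
  m_4 = 69*1 - 36 = 33, d_4 = (2814 - 33^2)/69 = 1725/69 = 25, a_4 = floor((53 + 33)/25) = 3.
  m_5 = 25*3 - 33 = 42, d_5 = (2814 - 42^2)/25 = 1050/25 = 42, a_5 = floor((53 + 42)/42) = 2.
  m_6 = 42*2 - 42 = 42, d_6 = (2814 - 42^2)/42 = 1050/42 = 25, a_6 = floor((53 + 42)/25) = 3.
  m_7 = 25*3 - 42 = 33, d_7 = (2814 - 33^2)/25 = 1725/25 = 69, a_7 = floor((53 + 33)/69) = 1.
  m_8 = 69*1 - 33 = 36, d_8 = (2814 - 36^2)/69 = 1518/69 = 22, a_8 = floor((53 + 36)/22) = 4.
  m_9 = 22*4 - 36 = 52, d_9 = (2814 - 52^2)/22 = 110/22 = 5, a_9 = floor((53 + 52)/5) = 21.
  m_10 = 5*21 - 52 = 53, d_10 = (2814 - 53^2)/5 = 5/5 = 1, a_10 = floor((53 + 53)/1) = 106.
  m_11 = 1*106 - 53 = 53, d_11 = (2814 - 53^2)/1 = 5/1 = 5: (m_11, d_11) = (m_1, d_1) = (53, 5), so from here the quotients repeat a_1, ..., a_10; the period length is 10.
Hence the expansion of sqrt(2814) is a_0 = 53 followed by the repeating block 21, 4, 1, 3, 2, 3, 1, 4, 21, 106 (period 10).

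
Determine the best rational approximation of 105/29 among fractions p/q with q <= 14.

Expand x = 105/29 as a continued fraction with the Euclidean algorithm:
  105 = 3*29 + 18, so a_0 = 3.
  29 = 1*18 + 11, so a_1 = 1.
  18 = 1*11 + 7, so a_2 = 1.
  11 = 1*7 + 4, so a_3 = 1.
  7 = 1*4 + 3, so a_4 = 1.
  4 = 1*3 + 1, so a_5 = 1.
  3 = 3*1 + 0, so a_6 = 3.
so x = [3; 1, 1, 1, 1, 1, 3].
Convergents (p_i = a_i*p_{i-1} + p_{i-2}, q_i = a_i*q_{i-1} + q_{i-2} with p_{-2}=0, p_{-1}=1, q_{-2}=1, q_{-1}=0), until the denominator exceeds 14:
  i=0: a_0=3, p_0 = 3*1 + 0 = 3, q_0 = 3*0 + 1 = 1.
  i=1: a_1=1, p_1 = 1*3 + 1 = 4, q_1 = 1*1 + 0 = 1.
  i=2: a_2=1, p_2 = 1*4 + 3 = 7, q_2 = 1*1 + 1 = 2.
  i=3: a_3=1, p_3 = 1*7 + 4 = 11, q_3 = 1*2 + 1 = 3.
  i=4: a_4=1, p_4 = 1*11 + 7 = 18, q_4 = 1*3 + 2 = 5.
  i=5: a_5=1, p_5 = 1*18 + 11 = 29, q_5 = 1*5 + 3 = 8.
  i=6: a_6=3, p_6 = 3*29 + 18 = 105, q_6 = 3*8 + 5 = 29.
q_6 = 29 > 14, so the last convergent with denominator <= 14 is p_5/q_5 = 29/8.
The closest fraction with denominator <= 14 is either p_5/q_5 or the intermediate fraction (k*p_5 + p_4)/(k*q_5 + q_4) with the largest k >= 1 whose denominator stays <= 14; these approach x as k grows, and every other convergent or intermediate fraction in range is farther away.
Largest k: floor((14 - q_4)/q_5) = floor((14 - 5)/8) = 1.
That gives (1*29 + 18)/(1*8 + 5) = 47/13.
Compare the errors: |x - 29/8| = |105*8 - 29*29|/(29*8) = 1/232, and |x - 47/13| = |105*13 - 47*29|/(29*13) = 2/377.
Cross-multiplying, 1*377 = 377 < 464 = 2*232, so 1/232 is smaller: the convergent 29/8 is closer to x than 47/13.

29/8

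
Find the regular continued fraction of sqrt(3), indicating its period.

Write x_i = (sqrt(3) + m_i)/d_i with (m_0, d_0) = (0, 1). a_0 = floor(sqrt(3)) = 1, since 1^2 = 1 <= 3 < 4 = 2^2.
Iterate m_{i+1} = d_i*a_i - m_i, d_{i+1} = (3 - m_{i+1}^2)/d_i, a_{i+1} = floor((a_0 + m_{i+1})/d_{i+1}):
  m_1 = 1*1 - 0 = 1, d_1 = (3 - 1^2)/1 = 2/1 = 2, a_1 = floor((1 + 1)/2) = 1.
  m_2 = 2*1 - 1 = 1, d_2 = (3 - 1^2)/2 = 2/2 = 1, a_2 = floor((1 + 1)/1) = 2.
  m_3 = 1*2 - 1 = 1, d_3 = (3 - 1^2)/1 = 2/1 = 2: (m_3, d_3) = (m_1, d_1) = (1, 2), so from here the quotients repeat a_1, a_2; the period length is 2.
Hence the expansion of sqrt(3) is a_0 = 1 followed by the repeating block 1, 2 (period 2).

[1; (1, 2)]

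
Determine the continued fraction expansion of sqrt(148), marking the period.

Write x_i = (sqrt(148) + m_i)/d_i with (m_0, d_0) = (0, 1). a_0 = floor(sqrt(148)) = 12, since 12^2 = 144 <= 148 < 169 = 13^2.
Iterate m_{i+1} = d_i*a_i - m_i, d_{i+1} = (148 - m_{i+1}^2)/d_i, a_{i+1} = floor((a_0 + m_{i+1})/d_{i+1}):
  m_1 = 1*12 - 0 = 12, d_1 = (148 - 12^2)/1 = 4/1 = 4, a_1 = floor((12 + 12)/4) = 6.
  m_2 = 4*6 - 12 = 12, d_2 = (148 - 12^2)/4 = 4/4 = 1, a_2 = floor((12 + 12)/1) = 24.
  m_3 = 1*24 - 12 = 12, d_3 = (148 - 12^2)/1 = 4/1 = 4: (m_3, d_3) = (m_1, d_1) = (12, 4), so from here the quotients repeat a_1, a_2; the period length is 2.
Hence the expansion of sqrt(148) is a_0 = 12 followed by the repeating block 6, 24 (period 2).

[12; (6, 24)]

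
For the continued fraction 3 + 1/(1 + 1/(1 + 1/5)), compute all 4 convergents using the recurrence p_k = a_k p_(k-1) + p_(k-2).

3/1, 4/1, 7/2, 39/11

Using the convergent recurrence p_i = a_i*p_{i-1} + p_{i-2}, q_i = a_i*q_{i-1} + q_{i-2} with p_{-2}=0, p_{-1}=1, q_{-2}=1, q_{-1}=0:
  i=0: a_0=3, p_0 = 3*1 + 0 = 3, q_0 = 3*0 + 1 = 1.
  i=1: a_1=1, p_1 = 1*3 + 1 = 4, q_1 = 1*1 + 0 = 1.
  i=2: a_2=1, p_2 = 1*4 + 3 = 7, q_2 = 1*1 + 1 = 2.
  i=3: a_3=5, p_3 = 5*7 + 4 = 39, q_3 = 5*2 + 1 = 11.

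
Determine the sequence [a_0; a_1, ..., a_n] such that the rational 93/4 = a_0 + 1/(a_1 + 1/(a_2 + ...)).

[23; 4]

Run the Euclidean algorithm on 93 and 4; the successive quotients are the partial quotients a_0, a_1, ... (each step inverts the fractional part left over by the previous one):
  93 = 23*4 + 1, so a_0 = 23.
  4 = 4*1 + 0, so a_1 = 4.
The remainder reaches 0 after 2 divisions, so the expansion has 2 partial quotients, read off in order.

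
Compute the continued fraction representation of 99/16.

[6; 5, 3]

Run the Euclidean algorithm on 99 and 16; the successive quotients are the partial quotients a_0, a_1, ... (each step inverts the fractional part left over by the previous one):
  99 = 6*16 + 3, so a_0 = 6.
  16 = 5*3 + 1, so a_1 = 5.
  3 = 3*1 + 0, so a_2 = 3.
The remainder reaches 0 after 3 divisions, so the expansion has 3 partial quotients, read off in order.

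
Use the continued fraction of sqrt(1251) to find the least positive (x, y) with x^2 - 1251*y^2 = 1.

First expand sqrt(1251) as a continued fraction. With x_i = (sqrt(1251) + m_i)/d_i and (m_0, d_0) = (0, 1): a_0 = floor(sqrt(1251)) = 35, since 35^2 = 1225 <= 1251 < 1296 = 36^2.
Iterate m_{i+1} = d_i*a_i - m_i, d_{i+1} = (1251 - m_{i+1}^2)/d_i, a_{i+1} = floor((a_0 + m_{i+1})/d_{i+1}):
  m_1 = 1*35 - 0 = 35, d_1 = (1251 - 35^2)/1 = 26/1 = 26, a_1 = floor((35 + 35)/26) = 2.
  m_2 = 26*2 - 35 = 17, d_2 = (1251 - 17^2)/26 = 962/26 = 37, a_2 = floor((35 + 17)/37) = 1.
  m_3 = 37*1 - 17 = 20, d_3 = (1251 - 20^2)/37 = 851/37 = 23, a_3 = floor((35 + 20)/23) = 2.
  m_4 = 23*2 - 20 = 26, d_4 = (1251 - 26^2)/23 = 575/23 = 25, a_4 = floor((35 + 26)/25) = 2.
  m_5 = 25*2 - 26 = 24, d_5 = (1251 - 24^2)/25 = 675/25 = 27, a_5 = floor((35 + 24)/27) = 2.
  m_6 = 27*2 - 24 = 30, d_6 = (1251 - 30^2)/27 = 351/27 = 13, a_6 = floor((35 + 30)/13) = 5.
  m_7 = 13*5 - 30 = 35, d_7 = (1251 - 35^2)/13 = 26/13 = 2, a_7 = floor((35 + 35)/2) = 35.
  m_8 = 2*35 - 35 = 35, d_8 = (1251 - 35^2)/2 = 26/2 = 13, a_8 = floor((35 + 35)/13) = 5.
  m_9 = 13*5 - 35 = 30, d_9 = (1251 - 30^2)/13 = 351/13 = 27, a_9 = floor((35 + 30)/27) = 2.
  m_10 = 27*2 - 30 = 24, d_10 = (1251 - 24^2)/27 = 675/27 = 25, a_10 = floor((35 + 24)/25) = 2.
  m_11 = 25*2 - 24 = 26, d_11 = (1251 - 26^2)/25 = 575/25 = 23, a_11 = floor((35 + 26)/23) = 2.
  m_12 = 23*2 - 26 = 20, d_12 = (1251 - 20^2)/23 = 851/23 = 37, a_12 = floor((35 + 20)/37) = 1.
  m_13 = 37*1 - 20 = 17, d_13 = (1251 - 17^2)/37 = 962/37 = 26, a_13 = floor((35 + 17)/26) = 2.
  m_14 = 26*2 - 17 = 35, d_14 = (1251 - 35^2)/26 = 26/26 = 1, a_14 = floor((35 + 35)/1) = 70.
  m_15 = 1*70 - 35 = 35, d_15 = (1251 - 35^2)/1 = 26/1 = 26: (m_15, d_15) = (m_1, d_1) = (35, 26), so from here the quotients repeat a_1, ..., a_14; the period length is 14.
So sqrt(1251) = [35; (2, 1, 2, 2, 2, 5, 35, 5, 2, 2, 2, 1, 2, 70)] with period length k = 14.
k is even, so the fundamental solution of x^2 - 1251y^2 = 1 is (p_{k-1}, q_{k-1}) = (p_13, q_13); compute convergents through index 13.
Convergents (p_i = a_i*p_{i-1} + p_{i-2}, q_i = a_i*q_{i-1} + q_{i-2} with p_{-2}=0, p_{-1}=1, q_{-2}=1, q_{-1}=0):
  i=0: a_0=35, p_0 = 35*1 + 0 = 35, q_0 = 35*0 + 1 = 1.
  i=1: a_1=2, p_1 = 2*35 + 1 = 71, q_1 = 2*1 + 0 = 2.
  i=2: a_2=1, p_2 = 1*71 + 35 = 106, q_2 = 1*2 + 1 = 3.
  i=3: a_3=2, p_3 = 2*106 + 71 = 283, q_3 = 2*3 + 2 = 8.
  i=4: a_4=2, p_4 = 2*283 + 106 = 672, q_4 = 2*8 + 3 = 19.
  i=5: a_5=2, p_5 = 2*672 + 283 = 1627, q_5 = 2*19 + 8 = 46.
  i=6: a_6=5, p_6 = 5*1627 + 672 = 8807, q_6 = 5*46 + 19 = 249.
  i=7: a_7=35, p_7 = 35*8807 + 1627 = 309872, q_7 = 35*249 + 46 = 8761.
  i=8: a_8=5, p_8 = 5*309872 + 8807 = 1558167, q_8 = 5*8761 + 249 = 44054.
  i=9: a_9=2, p_9 = 2*1558167 + 309872 = 3426206, q_9 = 2*44054 + 8761 = 96869.
  i=10: a_10=2, p_10 = 2*3426206 + 1558167 = 8410579, q_10 = 2*96869 + 44054 = 237792.
  i=11: a_11=2, p_11 = 2*8410579 + 3426206 = 20247364, q_11 = 2*237792 + 96869 = 572453.
  i=12: a_12=1, p_12 = 1*20247364 + 8410579 = 28657943, q_12 = 1*572453 + 237792 = 810245.
  i=13: a_13=2, p_13 = 2*28657943 + 20247364 = 77563250, q_13 = 2*810245 + 572453 = 2192943.
Check: 77563250^2 - 1251*2192943^2 = 6016057750562500 - 6016057750562499 = 1, so (x, y) = (77563250, 2192943) solves the equation, and by the theorem it is the least positive solution.

(x, y) = (77563250, 2192943)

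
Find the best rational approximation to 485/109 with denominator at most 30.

89/20

Expand x = 485/109 as a continued fraction with the Euclidean algorithm:
  485 = 4*109 + 49, so a_0 = 4.
  109 = 2*49 + 11, so a_1 = 2.
  49 = 4*11 + 5, so a_2 = 4.
  11 = 2*5 + 1, so a_3 = 2.
  5 = 5*1 + 0, so a_4 = 5.
so x = [4; 2, 4, 2, 5].
Convergents (p_i = a_i*p_{i-1} + p_{i-2}, q_i = a_i*q_{i-1} + q_{i-2} with p_{-2}=0, p_{-1}=1, q_{-2}=1, q_{-1}=0), until the denominator exceeds 30:
  i=0: a_0=4, p_0 = 4*1 + 0 = 4, q_0 = 4*0 + 1 = 1.
  i=1: a_1=2, p_1 = 2*4 + 1 = 9, q_1 = 2*1 + 0 = 2.
  i=2: a_2=4, p_2 = 4*9 + 4 = 40, q_2 = 4*2 + 1 = 9.
  i=3: a_3=2, p_3 = 2*40 + 9 = 89, q_3 = 2*9 + 2 = 20.
  i=4: a_4=5, p_4 = 5*89 + 40 = 485, q_4 = 5*20 + 9 = 109.
q_4 = 109 > 30, so the last convergent with denominator <= 30 is p_3/q_3 = 89/20.
The closest fraction with denominator <= 30 is either p_3/q_3 or the intermediate fraction (k*p_3 + p_2)/(k*q_3 + q_2) with the largest k >= 1 whose denominator stays <= 30; these approach x as k grows, and every other convergent or intermediate fraction in range is farther away.
Largest k: floor((30 - q_2)/q_3) = floor((30 - 9)/20) = 1.
That gives (1*89 + 40)/(1*20 + 9) = 129/29.
Compare the errors: |x - 89/20| = |485*20 - 89*109|/(109*20) = 1/2180, and |x - 129/29| = |485*29 - 129*109|/(109*29) = 4/3161.
Cross-multiplying, 1*3161 = 3161 < 8720 = 4*2180, so 1/2180 is smaller: the convergent 89/20 is closer to x than 129/29.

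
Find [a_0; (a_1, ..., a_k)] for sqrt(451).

Write x_i = (sqrt(451) + m_i)/d_i with (m_0, d_0) = (0, 1). a_0 = floor(sqrt(451)) = 21, since 21^2 = 441 <= 451 < 484 = 22^2.
Iterate m_{i+1} = d_i*a_i - m_i, d_{i+1} = (451 - m_{i+1}^2)/d_i, a_{i+1} = floor((a_0 + m_{i+1})/d_{i+1}):
  m_1 = 1*21 - 0 = 21, d_1 = (451 - 21^2)/1 = 10/1 = 10, a_1 = floor((21 + 21)/10) = 4.
  m_2 = 10*4 - 21 = 19, d_2 = (451 - 19^2)/10 = 90/10 = 9, a_2 = floor((21 + 19)/9) = 4.
  m_3 = 9*4 - 19 = 17, d_3 = (451 - 17^2)/9 = 162/9 = 18, a_3 = floor((21 + 17)/18) = 2.
  m_4 = 18*2 - 17 = 19, d_4 = (451 - 19^2)/18 = 90/18 = 5, a_4 = floor((21 + 19)/5) = 8.
  m_5 = 5*8 - 19 = 21, d_5 = (451 - 21^2)/5 = 10/5 = 2, a_5 = floor((21 + 21)/2) = 21.
  m_6 = 2*21 - 21 = 21, d_6 = (451 - 21^2)/2 = 10/2 = 5, a_6 = floor((21 + 21)/5) = 8.
  m_7 = 5*8 - 21 = 19, d_7 = (451 - 19^2)/5 = 90/5 = 18, a_7 = floor((21 + 19)/18) = 2.
  m_8 = 18*2 - 19 = 17, d_8 = (451 - 17^2)/18 = 162/18 = 9, a_8 = floor((21 + 17)/9) = 4.
  m_9 = 9*4 - 17 = 19, d_9 = (451 - 19^2)/9 = 90/9 = 10, a_9 = floor((21 + 19)/10) = 4.
  m_10 = 10*4 - 19 = 21, d_10 = (451 - 21^2)/10 = 10/10 = 1, a_10 = floor((21 + 21)/1) = 42.
  m_11 = 1*42 - 21 = 21, d_11 = (451 - 21^2)/1 = 10/1 = 10: (m_11, d_11) = (m_1, d_1) = (21, 10), so from here the quotients repeat a_1, ..., a_10; the period length is 10.
Hence the expansion of sqrt(451) is a_0 = 21 followed by the repeating block 4, 4, 2, 8, 21, 8, 2, 4, 4, 42 (period 10).

[21; (4, 4, 2, 8, 21, 8, 2, 4, 4, 42)]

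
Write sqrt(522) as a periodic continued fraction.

Write x_i = (sqrt(522) + m_i)/d_i with (m_0, d_0) = (0, 1). a_0 = floor(sqrt(522)) = 22, since 22^2 = 484 <= 522 < 529 = 23^2.
Iterate m_{i+1} = d_i*a_i - m_i, d_{i+1} = (522 - m_{i+1}^2)/d_i, a_{i+1} = floor((a_0 + m_{i+1})/d_{i+1}):
  m_1 = 1*22 - 0 = 22, d_1 = (522 - 22^2)/1 = 38/1 = 38, a_1 = floor((22 + 22)/38) = 1.
  m_2 = 38*1 - 22 = 16, d_2 = (522 - 16^2)/38 = 266/38 = 7, a_2 = floor((22 + 16)/7) = 5.
  m_3 = 7*5 - 16 = 19, d_3 = (522 - 19^2)/7 = 161/7 = 23, a_3 = floor((22 + 19)/23) = 1.
  m_4 = 23*1 - 19 = 4, d_4 = (522 - 4^2)/23 = 506/23 = 22, a_4 = floor((22 + 4)/22) = 1.
  m_5 = 22*1 - 4 = 18, d_5 = (522 - 18^2)/22 = 198/22 = 9, a_5 = floor((22 + 18)/9) = 4.
  m_6 = 9*4 - 18 = 18, d_6 = (522 - 18^2)/9 = 198/9 = 22, a_6 = floor((22 + 18)/22) = 1.
  m_7 = 22*1 - 18 = 4, d_7 = (522 - 4^2)/22 = 506/22 = 23, a_7 = floor((22 + 4)/23) = 1.
  m_8 = 23*1 - 4 = 19, d_8 = (522 - 19^2)/23 = 161/23 = 7, a_8 = floor((22 + 19)/7) = 5.
  m_9 = 7*5 - 19 = 16, d_9 = (522 - 16^2)/7 = 266/7 = 38, a_9 = floor((22 + 16)/38) = 1.
  m_10 = 38*1 - 16 = 22, d_10 = (522 - 22^2)/38 = 38/38 = 1, a_10 = floor((22 + 22)/1) = 44.
  m_11 = 1*44 - 22 = 22, d_11 = (522 - 22^2)/1 = 38/1 = 38: (m_11, d_11) = (m_1, d_1) = (22, 38), so from here the quotients repeat a_1, ..., a_10; the period length is 10.
Hence the expansion of sqrt(522) is a_0 = 22 followed by the repeating block 1, 5, 1, 1, 4, 1, 1, 5, 1, 44 (period 10).

[22; (1, 5, 1, 1, 4, 1, 1, 5, 1, 44)]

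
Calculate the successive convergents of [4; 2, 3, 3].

4/1, 9/2, 31/7, 102/23

Using the convergent recurrence p_i = a_i*p_{i-1} + p_{i-2}, q_i = a_i*q_{i-1} + q_{i-2} with p_{-2}=0, p_{-1}=1, q_{-2}=1, q_{-1}=0:
  i=0: a_0=4, p_0 = 4*1 + 0 = 4, q_0 = 4*0 + 1 = 1.
  i=1: a_1=2, p_1 = 2*4 + 1 = 9, q_1 = 2*1 + 0 = 2.
  i=2: a_2=3, p_2 = 3*9 + 4 = 31, q_2 = 3*2 + 1 = 7.
  i=3: a_3=3, p_3 = 3*31 + 9 = 102, q_3 = 3*7 + 2 = 23.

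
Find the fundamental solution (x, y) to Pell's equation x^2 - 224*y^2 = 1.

(x, y) = (15, 1)

First expand sqrt(224) as a continued fraction. With x_i = (sqrt(224) + m_i)/d_i and (m_0, d_0) = (0, 1): a_0 = floor(sqrt(224)) = 14, since 14^2 = 196 <= 224 < 225 = 15^2.
Iterate m_{i+1} = d_i*a_i - m_i, d_{i+1} = (224 - m_{i+1}^2)/d_i, a_{i+1} = floor((a_0 + m_{i+1})/d_{i+1}):
  m_1 = 1*14 - 0 = 14, d_1 = (224 - 14^2)/1 = 28/1 = 28, a_1 = floor((14 + 14)/28) = 1.
  m_2 = 28*1 - 14 = 14, d_2 = (224 - 14^2)/28 = 28/28 = 1, a_2 = floor((14 + 14)/1) = 28.
  m_3 = 1*28 - 14 = 14, d_3 = (224 - 14^2)/1 = 28/1 = 28: (m_3, d_3) = (m_1, d_1) = (14, 28), so from here the quotients repeat a_1, a_2; the period length is 2.
So sqrt(224) = [14; (1, 28)] with period length k = 2.
k is even, so the fundamental solution of x^2 - 224y^2 = 1 is (p_{k-1}, q_{k-1}) = (p_1, q_1); compute convergents through index 1.
Convergents (p_i = a_i*p_{i-1} + p_{i-2}, q_i = a_i*q_{i-1} + q_{i-2} with p_{-2}=0, p_{-1}=1, q_{-2}=1, q_{-1}=0):
  i=0: a_0=14, p_0 = 14*1 + 0 = 14, q_0 = 14*0 + 1 = 1.
  i=1: a_1=1, p_1 = 1*14 + 1 = 15, q_1 = 1*1 + 0 = 1.
Check: 15^2 - 224*1^2 = 225 - 224 = 1, so (x, y) = (15, 1) solves the equation, and by the theorem it is the least positive solution.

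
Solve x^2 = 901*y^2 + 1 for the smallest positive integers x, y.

First expand sqrt(901) as a continued fraction. With x_i = (sqrt(901) + m_i)/d_i and (m_0, d_0) = (0, 1): a_0 = floor(sqrt(901)) = 30, since 30^2 = 900 <= 901 < 961 = 31^2.
Iterate m_{i+1} = d_i*a_i - m_i, d_{i+1} = (901 - m_{i+1}^2)/d_i, a_{i+1} = floor((a_0 + m_{i+1})/d_{i+1}):
  m_1 = 1*30 - 0 = 30, d_1 = (901 - 30^2)/1 = 1/1 = 1, a_1 = floor((30 + 30)/1) = 60.
  m_2 = 1*60 - 30 = 30, d_2 = (901 - 30^2)/1 = 1/1 = 1: (m_2, d_2) = (m_1, d_1) = (30, 1), so from here the quotient a_1 repeats; the period length is 1.
So sqrt(901) = [30; (60)] with period length k = 1.
k is odd, so (p_{k-1}, q_{k-1}) only solves x^2 - 901y^2 = -1 and the fundamental solution of x^2 - 901y^2 = 1 is (p_{2k-1}, q_{2k-1}) = (p_1, q_1); compute convergents through index 1, running through the period twice.
Convergents (p_i = a_i*p_{i-1} + p_{i-2}, q_i = a_i*q_{i-1} + q_{i-2} with p_{-2}=0, p_{-1}=1, q_{-2}=1, q_{-1}=0):
  i=0: a_0=30, p_0 = 30*1 + 0 = 30, q_0 = 30*0 + 1 = 1.
  i=1: a_1=60, p_1 = 60*30 + 1 = 1801, q_1 = 60*1 + 0 = 60.
Indeed p_0^2 - 901*q_0^2 = 900 - 901 = -1, not +1.
Check: 1801^2 - 901*60^2 = 3243601 - 3243600 = 1, so (x, y) = (1801, 60) solves the equation, and by the theorem it is the least positive solution.

(x, y) = (1801, 60)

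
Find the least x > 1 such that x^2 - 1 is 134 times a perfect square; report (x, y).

(x, y) = (145925, 12606)

First expand sqrt(134) as a continued fraction. With x_i = (sqrt(134) + m_i)/d_i and (m_0, d_0) = (0, 1): a_0 = floor(sqrt(134)) = 11, since 11^2 = 121 <= 134 < 144 = 12^2.
Iterate m_{i+1} = d_i*a_i - m_i, d_{i+1} = (134 - m_{i+1}^2)/d_i, a_{i+1} = floor((a_0 + m_{i+1})/d_{i+1}):
  m_1 = 1*11 - 0 = 11, d_1 = (134 - 11^2)/1 = 13/1 = 13, a_1 = floor((11 + 11)/13) = 1.
  m_2 = 13*1 - 11 = 2, d_2 = (134 - 2^2)/13 = 130/13 = 10, a_2 = floor((11 + 2)/10) = 1.
  m_3 = 10*1 - 2 = 8, d_3 = (134 - 8^2)/10 = 70/10 = 7, a_3 = floor((11 + 8)/7) = 2.
  m_4 = 7*2 - 8 = 6, d_4 = (134 - 6^2)/7 = 98/7 = 14, a_4 = floor((11 + 6)/14) = 1.
  m_5 = 14*1 - 6 = 8, d_5 = (134 - 8^2)/14 = 70/14 = 5, a_5 = floor((11 + 8)/5) = 3.
  m_6 = 5*3 - 8 = 7, d_6 = (134 - 7^2)/5 = 85/5 = 17, a_6 = floor((11 + 7)/17) = 1.
  m_7 = 17*1 - 7 = 10, d_7 = (134 - 10^2)/17 = 34/17 = 2, a_7 = floor((11 + 10)/2) = 10.
  m_8 = 2*10 - 10 = 10, d_8 = (134 - 10^2)/2 = 34/2 = 17, a_8 = floor((11 + 10)/17) = 1.
  m_9 = 17*1 - 10 = 7, d_9 = (134 - 7^2)/17 = 85/17 = 5, a_9 = floor((11 + 7)/5) = 3.
  m_10 = 5*3 - 7 = 8, d_10 = (134 - 8^2)/5 = 70/5 = 14, a_10 = floor((11 + 8)/14) = 1.
  m_11 = 14*1 - 8 = 6, d_11 = (134 - 6^2)/14 = 98/14 = 7, a_11 = floor((11 + 6)/7) = 2.
  m_12 = 7*2 - 6 = 8, d_12 = (134 - 8^2)/7 = 70/7 = 10, a_12 = floor((11 + 8)/10) = 1.
  m_13 = 10*1 - 8 = 2, d_13 = (134 - 2^2)/10 = 130/10 = 13, a_13 = floor((11 + 2)/13) = 1.
  m_14 = 13*1 - 2 = 11, d_14 = (134 - 11^2)/13 = 13/13 = 1, a_14 = floor((11 + 11)/1) = 22.
  m_15 = 1*22 - 11 = 11, d_15 = (134 - 11^2)/1 = 13/1 = 13: (m_15, d_15) = (m_1, d_1) = (11, 13), so from here the quotients repeat a_1, ..., a_14; the period length is 14.
So sqrt(134) = [11; (1, 1, 2, 1, 3, 1, 10, 1, 3, 1, 2, 1, 1, 22)] with period length k = 14.
k is even, so the fundamental solution of x^2 - 134y^2 = 1 is (p_{k-1}, q_{k-1}) = (p_13, q_13); compute convergents through index 13.
Convergents (p_i = a_i*p_{i-1} + p_{i-2}, q_i = a_i*q_{i-1} + q_{i-2} with p_{-2}=0, p_{-1}=1, q_{-2}=1, q_{-1}=0):
  i=0: a_0=11, p_0 = 11*1 + 0 = 11, q_0 = 11*0 + 1 = 1.
  i=1: a_1=1, p_1 = 1*11 + 1 = 12, q_1 = 1*1 + 0 = 1.
  i=2: a_2=1, p_2 = 1*12 + 11 = 23, q_2 = 1*1 + 1 = 2.
  i=3: a_3=2, p_3 = 2*23 + 12 = 58, q_3 = 2*2 + 1 = 5.
  i=4: a_4=1, p_4 = 1*58 + 23 = 81, q_4 = 1*5 + 2 = 7.
  i=5: a_5=3, p_5 = 3*81 + 58 = 301, q_5 = 3*7 + 5 = 26.
  i=6: a_6=1, p_6 = 1*301 + 81 = 382, q_6 = 1*26 + 7 = 33.
  i=7: a_7=10, p_7 = 10*382 + 301 = 4121, q_7 = 10*33 + 26 = 356.
  i=8: a_8=1, p_8 = 1*4121 + 382 = 4503, q_8 = 1*356 + 33 = 389.
  i=9: a_9=3, p_9 = 3*4503 + 4121 = 17630, q_9 = 3*389 + 356 = 1523.
  i=10: a_10=1, p_10 = 1*17630 + 4503 = 22133, q_10 = 1*1523 + 389 = 1912.
  i=11: a_11=2, p_11 = 2*22133 + 17630 = 61896, q_11 = 2*1912 + 1523 = 5347.
  i=12: a_12=1, p_12 = 1*61896 + 22133 = 84029, q_12 = 1*5347 + 1912 = 7259.
  i=13: a_13=1, p_13 = 1*84029 + 61896 = 145925, q_13 = 1*7259 + 5347 = 12606.
Check: 145925^2 - 134*12606^2 = 21294105625 - 21294105624 = 1, so (x, y) = (145925, 12606) solves the equation, and by the theorem it is the least positive solution.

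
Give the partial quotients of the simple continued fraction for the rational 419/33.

Run the Euclidean algorithm on 419 and 33; the successive quotients are the partial quotients a_0, a_1, ... (each step inverts the fractional part left over by the previous one):
  419 = 12*33 + 23, so a_0 = 12.
  33 = 1*23 + 10, so a_1 = 1.
  23 = 2*10 + 3, so a_2 = 2.
  10 = 3*3 + 1, so a_3 = 3.
  3 = 3*1 + 0, so a_4 = 3.
The remainder reaches 0 after 5 divisions, so the expansion has 5 partial quotients, read off in order.

[12; 1, 2, 3, 3]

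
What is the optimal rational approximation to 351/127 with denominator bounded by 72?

199/72

Expand x = 351/127 as a continued fraction with the Euclidean algorithm:
  351 = 2*127 + 97, so a_0 = 2.
  127 = 1*97 + 30, so a_1 = 1.
  97 = 3*30 + 7, so a_2 = 3.
  30 = 4*7 + 2, so a_3 = 4.
  7 = 3*2 + 1, so a_4 = 3.
  2 = 2*1 + 0, so a_5 = 2.
so x = [2; 1, 3, 4, 3, 2].
Convergents (p_i = a_i*p_{i-1} + p_{i-2}, q_i = a_i*q_{i-1} + q_{i-2} with p_{-2}=0, p_{-1}=1, q_{-2}=1, q_{-1}=0), until the denominator exceeds 72:
  i=0: a_0=2, p_0 = 2*1 + 0 = 2, q_0 = 2*0 + 1 = 1.
  i=1: a_1=1, p_1 = 1*2 + 1 = 3, q_1 = 1*1 + 0 = 1.
  i=2: a_2=3, p_2 = 3*3 + 2 = 11, q_2 = 3*1 + 1 = 4.
  i=3: a_3=4, p_3 = 4*11 + 3 = 47, q_3 = 4*4 + 1 = 17.
  i=4: a_4=3, p_4 = 3*47 + 11 = 152, q_4 = 3*17 + 4 = 55.
  i=5: a_5=2, p_5 = 2*152 + 47 = 351, q_5 = 2*55 + 17 = 127.
q_5 = 127 > 72, so the last convergent with denominator <= 72 is p_4/q_4 = 152/55.
The closest fraction with denominator <= 72 is either p_4/q_4 or the intermediate fraction (k*p_4 + p_3)/(k*q_4 + q_3) with the largest k >= 1 whose denominator stays <= 72; these approach x as k grows, and every other convergent or intermediate fraction in range is farther away.
Largest k: floor((72 - q_3)/q_4) = floor((72 - 17)/55) = 1.
That gives (1*152 + 47)/(1*55 + 17) = 199/72.
Compare the errors: |x - 152/55| = |351*55 - 152*127|/(127*55) = 1/6985, and |x - 199/72| = |351*72 - 199*127|/(127*72) = 1/9144.
Cross-multiplying, 1*6985 = 6985 < 9144 = 1*9144, so 1/9144 is smaller: the intermediate fraction 199/72 is closer to x than 152/55.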